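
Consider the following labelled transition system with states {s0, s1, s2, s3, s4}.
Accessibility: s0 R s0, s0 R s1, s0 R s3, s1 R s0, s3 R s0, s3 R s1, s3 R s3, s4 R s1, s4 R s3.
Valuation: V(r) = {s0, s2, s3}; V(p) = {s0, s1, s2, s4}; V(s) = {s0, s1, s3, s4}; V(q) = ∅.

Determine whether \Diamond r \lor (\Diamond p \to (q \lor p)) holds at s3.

Yes

Recall that \Diamond ψ holds at a world iff ψ holds at some accessible world.
At s3: \Diamond r is true, \Diamond p \to (q \lor p) is false, so \Diamond r \lor (\Diamond p \to (q \lor p)) is true.
  At s3: \Diamond r requires r at some successor in {s0, s1, s3}.
    r holds at s0, so \Diamond r is true at s3.
  At s3: \Diamond p is true, q \lor p is false, so \Diamond p \to (q \lor p) is false.
    At s3: \Diamond p requires p at some successor in {s0, s1, s3}.
      p holds at s0, so \Diamond p is true at s3.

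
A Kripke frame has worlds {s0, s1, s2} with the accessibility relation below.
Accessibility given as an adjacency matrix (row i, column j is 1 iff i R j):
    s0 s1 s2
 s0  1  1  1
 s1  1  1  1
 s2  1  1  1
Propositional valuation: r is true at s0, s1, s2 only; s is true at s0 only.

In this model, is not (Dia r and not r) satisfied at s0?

At s0: Dia r and not r is false, so not (Dia r and not r) is true.
  At s0: Dia r is true, not r is false, so Dia r and not r is false.
    At s0: Dia r requires r at some successor in {s0, s1, s2}.
      r holds at s0, so Dia r is true at s0.

Yes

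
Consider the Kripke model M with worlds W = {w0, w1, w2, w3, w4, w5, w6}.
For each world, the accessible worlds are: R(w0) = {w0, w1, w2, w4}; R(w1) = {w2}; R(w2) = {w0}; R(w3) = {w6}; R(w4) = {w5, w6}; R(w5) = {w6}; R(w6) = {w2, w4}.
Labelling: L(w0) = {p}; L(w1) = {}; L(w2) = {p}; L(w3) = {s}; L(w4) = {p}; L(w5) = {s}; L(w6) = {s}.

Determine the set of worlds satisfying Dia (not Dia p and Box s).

Let φ = Dia (not Dia p and Box s). Evaluate φ at each world:
  w0 (successors {w0, w1, w2, w4}): φ is true.
  w1 (successors {w2}): φ is false.
  w2 (successors {w0}): φ is false.
  w3 (successors {w6}): φ is false.
  w4 (successors {w5, w6}): φ is true.
  w5 (successors {w6}): φ is false.
  w6 (successors {w2, w4}): φ is true.
For instance, at w0:
  At w0: Dia (not Dia p and Box s) requires not Dia p and Box s at some successor in {w0, w1, w2, w4}.
    not Dia p and Box s holds at w4, so Dia (not Dia p and Box s) is true at w0.
      At w4: not Dia p is true, Box s is true, so not Dia p and Box s is true.
Satisfying worlds: {w0, w4, w6}

w0, w4, w6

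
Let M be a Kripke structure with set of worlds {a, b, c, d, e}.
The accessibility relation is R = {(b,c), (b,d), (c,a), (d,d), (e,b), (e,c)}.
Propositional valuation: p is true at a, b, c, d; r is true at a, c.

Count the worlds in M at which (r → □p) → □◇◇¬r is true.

2

Let φ = (r → □p) → □◇◇¬r. Evaluate φ at each world:
  a (successors ∅): φ is true.
  b (successors {c, d}): φ is false.
  c (successors {a}): φ is false.
  d (successors {d}): φ is true.
  e (successors {b, c}): φ is false.
For instance, at e:
  At e: r → □p is true, □◇◇¬r is false, so (r → □p) → □◇◇¬r is false.
    At e: r is false, □p is true, so r → □p is true.
      At e: □p requires p at every successor {b, c}.
        At b: p is true.
        At c: p is true.
      So □p is true at e.
    At e: □◇◇¬r requires ◇◇¬r at every successor {b, c}.
      ◇◇¬r fails at c, so □◇◇¬r is false at e.
Satisfying worlds: {a, d}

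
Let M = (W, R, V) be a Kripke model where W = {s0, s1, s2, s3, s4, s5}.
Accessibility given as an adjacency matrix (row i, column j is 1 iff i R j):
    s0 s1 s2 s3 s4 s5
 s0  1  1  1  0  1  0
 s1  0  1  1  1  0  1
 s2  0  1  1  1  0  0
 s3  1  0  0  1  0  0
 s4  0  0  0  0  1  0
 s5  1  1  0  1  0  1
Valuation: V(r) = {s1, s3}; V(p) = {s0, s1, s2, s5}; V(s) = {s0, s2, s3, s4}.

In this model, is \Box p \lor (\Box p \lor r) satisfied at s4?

No

At s4: \Box p is false, \Box p \lor r is false, so \Box p \lor (\Box p \lor r) is false.
  At s4: \Box p requires p at every successor {s4}.
    p fails at s4, so \Box p is false at s4.
  At s4: \Box p is false, r is false, so \Box p \lor r is false.
    At s4: \Box p requires p at every successor {s4}.
      p fails at s4, so \Box p is false at s4.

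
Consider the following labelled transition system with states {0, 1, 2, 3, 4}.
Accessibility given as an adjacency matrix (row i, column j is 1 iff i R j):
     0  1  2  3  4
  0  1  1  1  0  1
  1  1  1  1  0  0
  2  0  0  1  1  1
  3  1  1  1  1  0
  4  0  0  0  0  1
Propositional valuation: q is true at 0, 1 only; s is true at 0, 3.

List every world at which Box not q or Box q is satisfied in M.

2, 4

Let φ = Box not q or Box q. Evaluate φ at each world:
  0 (successors {0, 1, 2, 4}): φ is false.
  1 (successors {0, 1, 2}): φ is false.
  2 (successors {2, 3, 4}): φ is true.
  3 (successors {0, 1, 2, 3}): φ is false.
  4 (successors {4}): φ is true.
For instance, at 0:
  At 0: Box not q is false, Box q is false, so Box not q or Box q is false.
    At 0: Box not q requires not q at every successor {0, 1, 2, 4}.
      not q fails at 0, so Box not q is false at 0.
    At 0: Box q requires q at every successor {0, 1, 2, 4}.
      q fails at 2, so Box q is false at 0.
Satisfying worlds: {2, 4}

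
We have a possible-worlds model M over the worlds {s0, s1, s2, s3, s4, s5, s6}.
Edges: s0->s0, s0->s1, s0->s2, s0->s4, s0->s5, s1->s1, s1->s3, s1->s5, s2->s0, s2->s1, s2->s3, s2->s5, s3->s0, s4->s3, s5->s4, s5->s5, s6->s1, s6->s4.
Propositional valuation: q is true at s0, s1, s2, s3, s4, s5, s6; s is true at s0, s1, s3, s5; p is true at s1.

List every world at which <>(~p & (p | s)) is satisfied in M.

s0, s1, s2, s3, s4, s5

Let φ = <>(~p & (p | s)). Evaluate φ at each world:
  s0 (successors {s0, s1, s2, s4, s5}): φ is true.
  s1 (successors {s1, s3, s5}): φ is true.
  s2 (successors {s0, s1, s3, s5}): φ is true.
  s3 (successors {s0}): φ is true.
  s4 (successors {s3}): φ is true.
  s5 (successors {s4, s5}): φ is true.
  s6 (successors {s1, s4}): φ is false.
For instance, at s4:
  At s4: <>(~p & (p | s)) requires ~p & (p | s) at some successor in {s3}.
    ~p & (p | s) holds at s3, so <>(~p & (p | s)) is true at s4.
Satisfying worlds: {s0, s1, s2, s3, s4, s5}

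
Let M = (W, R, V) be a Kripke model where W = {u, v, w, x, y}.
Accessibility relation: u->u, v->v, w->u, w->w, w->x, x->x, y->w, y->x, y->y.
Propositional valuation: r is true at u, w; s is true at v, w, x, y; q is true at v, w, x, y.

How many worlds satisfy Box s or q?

Recall that Box ψ holds at a world iff ψ holds at every accessible world, and Dia ψ holds iff ψ holds at some accessible world.
Let φ = Box s or q. Evaluate φ at each world:
  u (successors {u}): φ is false.
  v (successors {v}): φ is true.
  w (successors {u, w, x}): φ is true.
  x (successors {x}): φ is true.
  y (successors {w, x, y}): φ is true.
For instance, at u:
  At u: Box s is false, q is false, so Box s or q is false.
    At u: Box s requires s at every successor {u}.
      s fails at u, so Box s is false at u.
Satisfying worlds: {v, w, x, y}

4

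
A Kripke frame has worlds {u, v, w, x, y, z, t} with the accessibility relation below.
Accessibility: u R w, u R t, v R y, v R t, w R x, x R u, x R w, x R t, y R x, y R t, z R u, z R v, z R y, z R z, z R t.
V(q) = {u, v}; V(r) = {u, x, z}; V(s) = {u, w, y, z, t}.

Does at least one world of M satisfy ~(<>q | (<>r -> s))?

No

Recall that <>ψ holds at a world iff ψ holds at some accessible world.
Let φ = ~(<>q | (<>r -> s)). Evaluate φ at each world:
  u (successors {w, t}): φ is false.
  v (successors {y, t}): φ is false.
  w (successors {x}): φ is false.
  x (successors {u, w, t}): φ is false.
  y (successors {x, t}): φ is false.
  z (successors {u, v, y, z, t}): φ is false.
  t (successors ∅): φ is false.
For instance, at v:
  At v: <>q | (<>r -> s) is true, so ~(<>q | (<>r -> s)) is false.
    At v: <>q is false, <>r -> s is true, so <>q | (<>r -> s) is true.
      At v: <>q requires q at some successor in {y, t}.
        At y: q is false.
        At t: q is false.
      So <>q is false at v.
      At v: <>r is false, s is false, so <>r -> s is true.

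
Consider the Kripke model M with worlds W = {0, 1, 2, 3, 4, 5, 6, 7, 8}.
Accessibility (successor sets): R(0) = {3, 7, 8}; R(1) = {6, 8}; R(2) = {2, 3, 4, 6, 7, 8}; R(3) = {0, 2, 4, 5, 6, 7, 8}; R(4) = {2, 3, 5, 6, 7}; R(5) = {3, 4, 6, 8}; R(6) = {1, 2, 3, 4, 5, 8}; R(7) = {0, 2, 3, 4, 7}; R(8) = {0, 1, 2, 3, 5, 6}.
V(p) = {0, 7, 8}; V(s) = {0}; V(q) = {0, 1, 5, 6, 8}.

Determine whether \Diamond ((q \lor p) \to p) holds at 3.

At 3: \Diamond ((q \lor p) \to p) requires (q \lor p) \to p at some successor in {0, 2, 4, 5, 6, 7, 8}.
  (q \lor p) \to p holds at 0, so \Diamond ((q \lor p) \to p) is true at 3.

Yes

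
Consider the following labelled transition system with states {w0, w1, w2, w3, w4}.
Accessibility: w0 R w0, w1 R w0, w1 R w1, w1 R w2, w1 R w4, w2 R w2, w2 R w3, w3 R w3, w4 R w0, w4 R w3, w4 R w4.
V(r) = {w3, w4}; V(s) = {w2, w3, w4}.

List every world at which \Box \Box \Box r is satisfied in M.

Let φ = \Box \Box \Box r. Evaluate φ at each world:
  w0 (successors {w0}): φ is false.
  w1 (successors {w0, w1, w2, w4}): φ is false.
  w2 (successors {w2, w3}): φ is false.
  w3 (successors {w3}): φ is true.
  w4 (successors {w0, w3, w4}): φ is false.
For instance, at w2:
  At w2: \Box \Box \Box r requires \Box \Box r at every successor {w2, w3}.
    \Box \Box r fails at w2, so \Box \Box \Box r is false at w2.
      At w2: \Box \Box r requires \Box r at every successor {w2, w3}.
        \Box r fails at w2, so \Box \Box r is false at w2.
Satisfying worlds: {w3}

w3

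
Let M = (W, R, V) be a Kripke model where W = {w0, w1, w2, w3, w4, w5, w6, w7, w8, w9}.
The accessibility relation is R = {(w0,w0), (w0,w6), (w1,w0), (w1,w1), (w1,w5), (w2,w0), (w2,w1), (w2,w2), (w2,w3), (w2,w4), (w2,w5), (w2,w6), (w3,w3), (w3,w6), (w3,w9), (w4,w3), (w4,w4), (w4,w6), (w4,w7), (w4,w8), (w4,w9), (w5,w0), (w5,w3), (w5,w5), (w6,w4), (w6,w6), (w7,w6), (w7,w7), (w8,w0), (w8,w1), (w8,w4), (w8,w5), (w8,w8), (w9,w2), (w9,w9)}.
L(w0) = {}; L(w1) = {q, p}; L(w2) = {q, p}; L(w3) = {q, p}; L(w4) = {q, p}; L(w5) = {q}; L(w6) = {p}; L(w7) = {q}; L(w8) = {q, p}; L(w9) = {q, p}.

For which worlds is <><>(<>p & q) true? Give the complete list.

w0, w1, w2, w3, w4, w5, w6, w7, w8, w9

Let φ = <><>(<>p & q). Evaluate φ at each world:
  w0 (successors {w0, w6}): φ is true.
  w1 (successors {w0, w1, w5}): φ is true.
  w2 (successors {w0, w1, w2, w3, w4, w5, w6}): φ is true.
  w3 (successors {w3, w6, w9}): φ is true.
  w4 (successors {w3, w4, w6, w7, w8, w9}): φ is true.
  w5 (successors {w0, w3, w5}): φ is true.
  w6 (successors {w4, w6}): φ is true.
  w7 (successors {w6, w7}): φ is true.
  w8 (successors {w0, w1, w4, w5, w8}): φ is true.
  w9 (successors {w2, w9}): φ is true.
For instance, at w6:
  At w6: <><>(<>p & q) requires <>(<>p & q) at some successor in {w4, w6}.
    <>(<>p & q) holds at w4, so <><>(<>p & q) is true at w6.
      At w4: <>(<>p & q) requires <>p & q at some successor in {w3, w4, w6, w7, w8, w9}.
        <>p & q holds at w3, so <>(<>p & q) is true at w4.
Satisfying worlds: {w0, w1, w2, w3, w4, w5, w6, w7, w8, w9}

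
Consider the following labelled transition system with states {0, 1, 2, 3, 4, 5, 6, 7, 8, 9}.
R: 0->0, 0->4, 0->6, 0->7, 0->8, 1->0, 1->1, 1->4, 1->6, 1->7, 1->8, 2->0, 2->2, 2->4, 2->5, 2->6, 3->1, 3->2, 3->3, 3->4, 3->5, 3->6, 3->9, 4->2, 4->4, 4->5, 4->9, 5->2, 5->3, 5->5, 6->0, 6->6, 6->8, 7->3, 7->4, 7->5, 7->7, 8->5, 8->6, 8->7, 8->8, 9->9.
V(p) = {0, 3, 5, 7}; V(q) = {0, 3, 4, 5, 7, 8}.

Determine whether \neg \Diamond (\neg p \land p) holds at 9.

Yes

Recall that \Diamond ψ holds at a world iff ψ holds at some accessible world.
At 9: \Diamond (\neg p \land p) is false, so \neg \Diamond (\neg p \land p) is true.
  At 9: \Diamond (\neg p \land p) requires \neg p \land p at some successor in {9}.
    At 9: \neg p \land p is false.
  So \Diamond (\neg p \land p) is false at 9.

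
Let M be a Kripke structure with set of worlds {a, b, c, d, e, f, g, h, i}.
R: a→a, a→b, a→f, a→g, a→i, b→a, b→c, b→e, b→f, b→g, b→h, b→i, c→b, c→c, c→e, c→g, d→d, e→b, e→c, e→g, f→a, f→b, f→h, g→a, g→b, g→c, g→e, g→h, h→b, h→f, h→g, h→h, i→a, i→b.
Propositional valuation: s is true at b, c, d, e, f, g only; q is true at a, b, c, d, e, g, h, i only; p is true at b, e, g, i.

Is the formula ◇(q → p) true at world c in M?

Yes

Recall that ◇ψ holds at a world iff ψ holds at some accessible world.
At c: ◇(q → p) requires q → p at some successor in {b, c, e, g}.
  q → p holds at b, so ◇(q → p) is true at c.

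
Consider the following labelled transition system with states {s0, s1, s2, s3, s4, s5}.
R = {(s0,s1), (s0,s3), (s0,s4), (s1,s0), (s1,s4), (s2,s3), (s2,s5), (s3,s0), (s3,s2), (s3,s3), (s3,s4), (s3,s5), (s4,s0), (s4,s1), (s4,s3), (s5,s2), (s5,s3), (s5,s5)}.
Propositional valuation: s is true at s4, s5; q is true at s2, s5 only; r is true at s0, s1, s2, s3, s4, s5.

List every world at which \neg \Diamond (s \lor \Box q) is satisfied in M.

Recall that \Box ψ holds at a world iff ψ holds at every accessible world, and \Diamond ψ holds iff ψ holds at some accessible world.
Let φ = \neg \Diamond (s \lor \Box q). Evaluate φ at each world:
  s0 (successors {s1, s3, s4}): φ is false.
  s1 (successors {s0, s4}): φ is false.
  s2 (successors {s3, s5}): φ is false.
  s3 (successors {s0, s2, s3, s4, s5}): φ is false.
  s4 (successors {s0, s1, s3}): φ is true.
  s5 (successors {s2, s3, s5}): φ is false.
For instance, at s0:
  At s0: \Diamond (s \lor \Box q) is true, so \neg \Diamond (s \lor \Box q) is false.
    At s0: \Diamond (s \lor \Box q) requires s \lor \Box q at some successor in {s1, s3, s4}.
      s \lor \Box q holds at s4, so \Diamond (s \lor \Box q) is true at s0.
Satisfying worlds: {s4}

s4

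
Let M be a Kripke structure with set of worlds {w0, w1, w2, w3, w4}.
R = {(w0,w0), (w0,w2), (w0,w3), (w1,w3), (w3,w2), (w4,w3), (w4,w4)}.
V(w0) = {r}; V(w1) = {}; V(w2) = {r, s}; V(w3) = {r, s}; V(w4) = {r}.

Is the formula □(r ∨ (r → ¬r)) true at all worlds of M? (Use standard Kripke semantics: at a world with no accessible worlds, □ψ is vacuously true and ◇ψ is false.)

Yes

Let φ = □(r ∨ (r → ¬r)). Evaluate φ at each world:
  w0 (successors {w0, w2, w3}): φ is true.
  w1 (successors {w3}): φ is true.
  w2 (successors ∅): φ is true.
  w3 (successors {w2}): φ is true.
  w4 (successors {w3, w4}): φ is true.
For instance, at w3:
  At w3: □(r ∨ (r → ¬r)) requires r ∨ (r → ¬r) at every successor {w2}.
    At w2: r ∨ (r → ¬r) is true.
  So □(r ∨ (r → ¬r)) is true at w3.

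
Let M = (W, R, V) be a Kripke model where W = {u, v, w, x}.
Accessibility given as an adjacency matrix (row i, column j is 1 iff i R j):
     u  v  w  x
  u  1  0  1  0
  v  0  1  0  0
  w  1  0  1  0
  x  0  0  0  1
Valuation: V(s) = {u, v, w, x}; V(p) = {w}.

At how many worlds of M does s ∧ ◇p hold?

2

Let φ = s ∧ ◇p. Evaluate φ at each world:
  u (successors {u, w}): φ is true.
  v (successors {v}): φ is false.
  w (successors {u, w}): φ is true.
  x (successors {x}): φ is false.
For instance, at u:
  At u: s is true, ◇p is true, so s ∧ ◇p is true.
    At u: ◇p requires p at some successor in {u, w}.
      p holds at w, so ◇p is true at u.
Satisfying worlds: {u, w}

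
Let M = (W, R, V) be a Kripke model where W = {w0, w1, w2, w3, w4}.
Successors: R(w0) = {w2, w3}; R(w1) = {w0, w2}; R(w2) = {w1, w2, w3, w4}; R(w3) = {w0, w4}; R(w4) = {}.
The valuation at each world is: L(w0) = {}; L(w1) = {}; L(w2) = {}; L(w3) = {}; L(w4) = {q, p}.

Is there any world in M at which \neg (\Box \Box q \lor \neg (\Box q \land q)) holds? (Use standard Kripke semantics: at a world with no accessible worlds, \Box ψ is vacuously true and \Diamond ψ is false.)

No

Recall that \Box ψ holds at a world iff ψ holds at every accessible world, and \Diamond ψ holds iff ψ holds at some accessible world.
Let φ = \neg (\Box \Box q \lor \neg (\Box q \land q)). Evaluate φ at each world:
  w0 (successors {w2, w3}): φ is false.
  w1 (successors {w0, w2}): φ is false.
  w2 (successors {w1, w2, w3, w4}): φ is false.
  w3 (successors {w0, w4}): φ is false.
  w4 (successors ∅): φ is false.
For instance, at w3:
  At w3: \Box \Box q \lor \neg (\Box q \land q) is true, so \neg (\Box \Box q \lor \neg (\Box q \land q)) is false.
    At w3: \Box \Box q is false, \neg (\Box q \land q) is true, so \Box \Box q \lor \neg (\Box q \land q) is true.
      At w3: \Box \Box q requires \Box q at every successor {w0, w4}.
        \Box q fails at w0, so \Box \Box q is false at w3.
      At w3: \Box q \land q is false, so \neg (\Box q \land q) is true.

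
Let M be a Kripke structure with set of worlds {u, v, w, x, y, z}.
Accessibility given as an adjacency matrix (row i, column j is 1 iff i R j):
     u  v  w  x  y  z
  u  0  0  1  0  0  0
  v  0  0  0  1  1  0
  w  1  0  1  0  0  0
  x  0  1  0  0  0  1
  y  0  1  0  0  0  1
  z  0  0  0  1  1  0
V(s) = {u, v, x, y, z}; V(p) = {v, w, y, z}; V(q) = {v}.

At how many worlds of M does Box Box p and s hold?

2

Recall that Box ψ holds at a world iff ψ holds at every accessible world, and Dia ψ holds iff ψ holds at some accessible world.
Let φ = Box Box p and s. Evaluate φ at each world:
  u (successors {w}): φ is false.
  v (successors {x, y}): φ is true.
  w (successors {u, w}): φ is false.
  x (successors {v, z}): φ is false.
  y (successors {v, z}): φ is false.
  z (successors {x, y}): φ is true.
For instance, at y:
  At y: Box Box p is false, s is true, so Box Box p and s is false.
    At y: Box Box p requires Box p at every successor {v, z}.
      Box p fails at v, so Box Box p is false at y.
Satisfying worlds: {v, z}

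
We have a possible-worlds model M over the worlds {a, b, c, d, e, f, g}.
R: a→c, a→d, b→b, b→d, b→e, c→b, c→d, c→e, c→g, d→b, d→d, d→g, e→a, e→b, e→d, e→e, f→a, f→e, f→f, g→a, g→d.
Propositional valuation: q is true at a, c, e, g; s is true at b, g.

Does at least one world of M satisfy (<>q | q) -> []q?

No

Let φ = (<>q | q) -> []q. Evaluate φ at each world:
  a (successors {c, d}): φ is false.
  b (successors {b, d, e}): φ is false.
  c (successors {b, d, e, g}): φ is false.
  d (successors {b, d, g}): φ is false.
  e (successors {a, b, d, e}): φ is false.
  f (successors {a, e, f}): φ is false.
  g (successors {a, d}): φ is false.
For instance, at e:
  At e: <>q | q is true, []q is false, so (<>q | q) -> []q is false.
    At e: <>q is true, q is true, so <>q | q is true.
      At e: <>q requires q at some successor in {a, b, d, e}.
        q holds at a, so <>q is true at e.
    At e: []q requires q at every successor {a, b, d, e}.
      q fails at b, so []q is false at e.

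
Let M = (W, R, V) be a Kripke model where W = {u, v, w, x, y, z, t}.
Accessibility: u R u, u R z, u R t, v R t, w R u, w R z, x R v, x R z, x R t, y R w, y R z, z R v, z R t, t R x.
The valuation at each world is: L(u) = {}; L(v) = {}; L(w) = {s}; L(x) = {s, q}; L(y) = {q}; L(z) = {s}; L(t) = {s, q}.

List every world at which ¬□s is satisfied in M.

Recall that □ψ holds at a world iff ψ holds at every accessible world, and ◇ψ holds iff ψ holds at some accessible world.
Let φ = ¬□s. Evaluate φ at each world:
  u (successors {u, z, t}): φ is true.
  v (successors {t}): φ is false.
  w (successors {u, z}): φ is true.
  x (successors {v, z, t}): φ is true.
  y (successors {w, z}): φ is false.
  z (successors {v, t}): φ is true.
  t (successors {x}): φ is false.
For instance, at v:
  At v: □s is true, so ¬□s is false.
    At v: □s requires s at every successor {t}.
      At t: s is true.
    So □s is true at v.
Satisfying worlds: {u, w, x, z}

u, w, x, z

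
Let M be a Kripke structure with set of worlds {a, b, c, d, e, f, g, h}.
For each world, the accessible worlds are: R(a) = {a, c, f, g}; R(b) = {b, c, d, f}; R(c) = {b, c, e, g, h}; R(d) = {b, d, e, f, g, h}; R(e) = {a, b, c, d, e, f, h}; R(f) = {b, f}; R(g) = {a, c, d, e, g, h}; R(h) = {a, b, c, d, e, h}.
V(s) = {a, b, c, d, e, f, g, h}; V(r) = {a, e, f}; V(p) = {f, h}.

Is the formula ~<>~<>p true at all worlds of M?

Let φ = ~<>~<>p. Evaluate φ at each world:
  a (successors {a, c, f, g}): φ is true.
  b (successors {b, c, d, f}): φ is true.
  c (successors {b, c, e, g, h}): φ is true.
  d (successors {b, d, e, f, g, h}): φ is true.
  e (successors {a, b, c, d, e, f, h}): φ is true.
  f (successors {b, f}): φ is true.
  g (successors {a, c, d, e, g, h}): φ is true.
  h (successors {a, b, c, d, e, h}): φ is true.
For instance, at e:
  At e: <>~<>p is false, so ~<>~<>p is true.
    At e: <>~<>p requires ~<>p at some successor in {a, b, c, d, e, f, h}.
      At a: ~<>p is false.
      At b: ~<>p is false.
      At c: ~<>p is false.
      At d: ~<>p is false.
      At e: ~<>p is false.
      At f: ~<>p is false.
      At h: ~<>p is false.
    So <>~<>p is false at e.

Yes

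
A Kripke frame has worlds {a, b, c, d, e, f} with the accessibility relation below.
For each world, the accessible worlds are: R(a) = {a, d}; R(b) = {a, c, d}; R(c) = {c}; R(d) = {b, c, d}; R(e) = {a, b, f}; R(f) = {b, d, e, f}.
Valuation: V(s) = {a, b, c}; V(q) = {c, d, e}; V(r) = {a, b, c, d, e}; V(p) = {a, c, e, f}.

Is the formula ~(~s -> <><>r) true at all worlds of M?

No

Recall that <>ψ holds at a world iff ψ holds at some accessible world.
Let φ = ~(~s -> <><>r). Evaluate φ at each world:
  a (successors {a, d}): φ is false.
  b (successors {a, c, d}): φ is false.
  c (successors {c}): φ is false.
  d (successors {b, c, d}): φ is false.
  e (successors {a, b, f}): φ is false.
  f (successors {b, d, e, f}): φ is false.
Detail at a (counterexample):
  At a: ~s -> <><>r is true, so ~(~s -> <><>r) is false.
    At a: ~s is false, <><>r is true, so ~s -> <><>r is true.
      At a: <><>r requires <>r at some successor in {a, d}.
        <>r holds at a, so <><>r is true at a.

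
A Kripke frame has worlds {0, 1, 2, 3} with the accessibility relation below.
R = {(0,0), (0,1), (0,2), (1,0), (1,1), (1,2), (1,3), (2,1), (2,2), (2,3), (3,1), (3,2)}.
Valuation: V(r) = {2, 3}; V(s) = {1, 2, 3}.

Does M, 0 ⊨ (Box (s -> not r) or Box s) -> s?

Yes

At 0: Box (s -> not r) or Box s is false, s is false, so (Box (s -> not r) or Box s) -> s is true.
  At 0: Box (s -> not r) is false, Box s is false, so Box (s -> not r) or Box s is false.
    At 0: Box (s -> not r) requires s -> not r at every successor {0, 1, 2}.
      s -> not r fails at 2, so Box (s -> not r) is false at 0.
    At 0: Box s requires s at every successor {0, 1, 2}.
      s fails at 0, so Box s is false at 0.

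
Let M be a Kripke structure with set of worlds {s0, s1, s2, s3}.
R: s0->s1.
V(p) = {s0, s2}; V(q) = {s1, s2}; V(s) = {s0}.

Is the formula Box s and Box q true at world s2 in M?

Yes

At s2: Box s is true, Box q is true, so Box s and Box q is true.
  At s2: no accessible worlds, so Box s holds vacuously.
  At s2: no accessible worlds, so Box q holds vacuously.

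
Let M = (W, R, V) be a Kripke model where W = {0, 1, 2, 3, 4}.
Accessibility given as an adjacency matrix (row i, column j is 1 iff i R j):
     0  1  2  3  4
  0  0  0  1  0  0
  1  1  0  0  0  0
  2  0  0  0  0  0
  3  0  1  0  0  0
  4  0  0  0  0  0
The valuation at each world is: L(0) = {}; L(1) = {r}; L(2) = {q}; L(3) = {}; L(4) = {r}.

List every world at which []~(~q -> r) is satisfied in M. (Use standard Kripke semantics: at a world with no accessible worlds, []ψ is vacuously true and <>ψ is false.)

Let φ = []~(~q -> r). Evaluate φ at each world:
  0 (successors {2}): φ is false.
  1 (successors {0}): φ is true.
  2 (successors ∅): φ is true.
  3 (successors {1}): φ is false.
  4 (successors ∅): φ is true.
For instance, at 1:
  At 1: []~(~q -> r) requires ~(~q -> r) at every successor {0}.
    At 0: ~(~q -> r) is true.
  So []~(~q -> r) is true at 1.
Satisfying worlds: {1, 2, 4}

1, 2, 4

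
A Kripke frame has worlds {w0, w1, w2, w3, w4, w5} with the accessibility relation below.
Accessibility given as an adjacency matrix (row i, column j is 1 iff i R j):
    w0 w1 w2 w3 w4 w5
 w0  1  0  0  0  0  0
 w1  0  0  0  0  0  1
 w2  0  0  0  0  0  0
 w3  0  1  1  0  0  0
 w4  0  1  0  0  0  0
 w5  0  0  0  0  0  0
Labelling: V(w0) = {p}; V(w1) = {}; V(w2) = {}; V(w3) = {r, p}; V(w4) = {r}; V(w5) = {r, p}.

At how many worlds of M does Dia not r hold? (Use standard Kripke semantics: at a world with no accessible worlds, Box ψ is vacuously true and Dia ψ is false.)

3

Let φ = Dia not r. Evaluate φ at each world:
  w0 (successors {w0}): φ is true.
  w1 (successors {w5}): φ is false.
  w2 (successors ∅): φ is false.
  w3 (successors {w1, w2}): φ is true.
  w4 (successors {w1}): φ is true.
  w5 (successors ∅): φ is false.
For instance, at w4:
  At w4: Dia not r requires not r at some successor in {w1}.
    not r holds at w1, so Dia not r is true at w4.
Satisfying worlds: {w0, w3, w4}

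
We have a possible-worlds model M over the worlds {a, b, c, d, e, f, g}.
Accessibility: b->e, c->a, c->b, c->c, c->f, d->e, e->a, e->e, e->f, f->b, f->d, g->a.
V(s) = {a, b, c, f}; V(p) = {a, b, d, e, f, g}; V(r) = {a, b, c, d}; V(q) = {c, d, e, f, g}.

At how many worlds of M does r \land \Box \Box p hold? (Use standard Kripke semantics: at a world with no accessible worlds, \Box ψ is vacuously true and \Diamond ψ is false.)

Let φ = r \land \Box \Box p. Evaluate φ at each world:
  a (successors ∅): φ is true.
  b (successors {e}): φ is true.
  c (successors {a, b, c, f}): φ is false.
  d (successors {e}): φ is true.
  e (successors {a, e, f}): φ is false.
  f (successors {b, d}): φ is false.
  g (successors {a}): φ is false.
For instance, at f:
  At f: r is false, \Box \Box p is true, so r \land \Box \Box p is false.
    At f: \Box \Box p requires \Box p at every successor {b, d}.
      At b: \Box p is true.
      At d: \Box p is true.
    So \Box \Box p is true at f.
Satisfying worlds: {a, b, d}

3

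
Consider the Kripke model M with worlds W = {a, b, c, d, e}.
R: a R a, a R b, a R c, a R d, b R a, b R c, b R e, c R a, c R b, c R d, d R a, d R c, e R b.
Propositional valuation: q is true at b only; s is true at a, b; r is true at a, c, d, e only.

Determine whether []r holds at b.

Recall that []ψ holds at a world iff ψ holds at every accessible world, and <>ψ holds iff ψ holds at some accessible world.
At b: []r requires r at every successor {a, c, e}.
  At a: r is true.
  At c: r is true.
  At e: r is true.
So []r is true at b.

Yes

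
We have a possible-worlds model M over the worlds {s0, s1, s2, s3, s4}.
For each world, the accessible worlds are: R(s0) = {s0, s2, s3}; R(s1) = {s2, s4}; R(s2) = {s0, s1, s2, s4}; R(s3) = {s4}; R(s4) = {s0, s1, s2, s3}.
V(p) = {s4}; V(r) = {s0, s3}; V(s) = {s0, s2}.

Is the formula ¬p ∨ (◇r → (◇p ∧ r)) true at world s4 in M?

At s4: ¬p is false, ◇r → (◇p ∧ r) is false, so ¬p ∨ (◇r → (◇p ∧ r)) is false.
  At s4: ◇r is true, ◇p ∧ r is false, so ◇r → (◇p ∧ r) is false.
    At s4: ◇r requires r at some successor in {s0, s1, s2, s3}.
      r holds at s0, so ◇r is true at s4.
    At s4: ◇p is false, r is false, so ◇p ∧ r is false.
      At s4: ◇p requires p at some successor in {s0, s1, s2, s3}.
        At s0: p is false.
        At s1: p is false.
        At s2: p is false.
        At s3: p is false.
      So ◇p is false at s4.

No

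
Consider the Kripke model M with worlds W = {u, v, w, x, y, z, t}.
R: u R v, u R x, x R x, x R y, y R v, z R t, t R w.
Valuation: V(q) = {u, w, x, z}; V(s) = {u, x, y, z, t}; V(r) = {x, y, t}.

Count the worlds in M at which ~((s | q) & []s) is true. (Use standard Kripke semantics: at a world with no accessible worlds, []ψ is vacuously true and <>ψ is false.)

Let φ = ~((s | q) & []s). Evaluate φ at each world:
  u (successors {v, x}): φ is true.
  v (successors ∅): φ is true.
  w (successors ∅): φ is false.
  x (successors {x, y}): φ is false.
  y (successors {v}): φ is true.
  z (successors {t}): φ is false.
  t (successors {w}): φ is true.
For instance, at y:
  At y: (s | q) & []s is false, so ~((s | q) & []s) is true.
    At y: s | q is true, []s is false, so (s | q) & []s is false.
      At y: []s requires s at every successor {v}.
        s fails at v, so []s is false at y.
Satisfying worlds: {u, v, y, t}

4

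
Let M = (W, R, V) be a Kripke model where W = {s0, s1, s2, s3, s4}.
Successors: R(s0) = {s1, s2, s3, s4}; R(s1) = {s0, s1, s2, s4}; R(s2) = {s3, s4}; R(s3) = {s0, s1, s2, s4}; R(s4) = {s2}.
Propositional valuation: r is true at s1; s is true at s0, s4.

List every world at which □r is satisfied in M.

none

Recall that □ψ holds at a world iff ψ holds at every accessible world, and ◇ψ holds iff ψ holds at some accessible world.
Let φ = □r. Evaluate φ at each world:
  s0 (successors {s1, s2, s3, s4}): φ is false.
  s1 (successors {s0, s1, s2, s4}): φ is false.
  s2 (successors {s3, s4}): φ is false.
  s3 (successors {s0, s1, s2, s4}): φ is false.
  s4 (successors {s2}): φ is false.
For instance, at s4:
  At s4: □r requires r at every successor {s2}.
    r fails at s2, so □r is false at s4.
Satisfying worlds: none.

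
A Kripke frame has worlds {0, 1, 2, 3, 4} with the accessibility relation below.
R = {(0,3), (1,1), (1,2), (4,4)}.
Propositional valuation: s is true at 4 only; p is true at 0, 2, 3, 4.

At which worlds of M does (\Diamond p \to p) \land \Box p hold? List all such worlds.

0, 2, 3, 4

Recall that \Box ψ holds at a world iff ψ holds at every accessible world, and \Diamond ψ holds iff ψ holds at some accessible world.
Let φ = (\Diamond p \to p) \land \Box p. Evaluate φ at each world:
  0 (successors {3}): φ is true.
  1 (successors {1, 2}): φ is false.
  2 (successors ∅): φ is true.
  3 (successors ∅): φ is true.
  4 (successors {4}): φ is true.
For instance, at 1:
  At 1: \Diamond p \to p is false, \Box p is false, so (\Diamond p \to p) \land \Box p is false.
    At 1: \Diamond p is true, p is false, so \Diamond p \to p is false.
      At 1: \Diamond p requires p at some successor in {1, 2}.
        p holds at 2, so \Diamond p is true at 1.
    At 1: \Box p requires p at every successor {1, 2}.
      p fails at 1, so \Box p is false at 1.
Satisfying worlds: {0, 2, 3, 4}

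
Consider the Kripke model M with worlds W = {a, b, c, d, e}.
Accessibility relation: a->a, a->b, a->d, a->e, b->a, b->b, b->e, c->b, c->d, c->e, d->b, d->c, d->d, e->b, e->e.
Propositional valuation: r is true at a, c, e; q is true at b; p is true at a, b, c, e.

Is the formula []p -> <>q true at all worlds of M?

Yes

Let φ = []p -> <>q. Evaluate φ at each world:
  a (successors {a, b, d, e}): φ is true.
  b (successors {a, b, e}): φ is true.
  c (successors {b, d, e}): φ is true.
  d (successors {b, c, d}): φ is true.
  e (successors {b, e}): φ is true.
For instance, at a:
  At a: []p is false, <>q is true, so []p -> <>q is true.
    At a: []p requires p at every successor {a, b, d, e}.
      p fails at d, so []p is false at a.
    At a: <>q requires q at some successor in {a, b, d, e}.
      q holds at b, so <>q is true at a.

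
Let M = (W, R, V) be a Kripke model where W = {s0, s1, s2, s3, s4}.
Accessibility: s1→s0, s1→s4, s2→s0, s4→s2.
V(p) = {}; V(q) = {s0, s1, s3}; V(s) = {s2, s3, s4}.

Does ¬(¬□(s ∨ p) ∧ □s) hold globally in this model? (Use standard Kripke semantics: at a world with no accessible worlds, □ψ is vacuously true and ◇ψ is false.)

Let φ = ¬(¬□(s ∨ p) ∧ □s). Evaluate φ at each world:
  s0 (successors ∅): φ is true.
  s1 (successors {s0, s4}): φ is true.
  s2 (successors {s0}): φ is true.
  s3 (successors ∅): φ is true.
  s4 (successors {s2}): φ is true.
For instance, at s1:
  At s1: ¬□(s ∨ p) ∧ □s is false, so ¬(¬□(s ∨ p) ∧ □s) is true.
    At s1: ¬□(s ∨ p) is true, □s is false, so ¬□(s ∨ p) ∧ □s is false.
      At s1: □(s ∨ p) is false, so ¬□(s ∨ p) is true.
      At s1: □s requires s at every successor {s0, s4}.
        s fails at s0, so □s is false at s1.

Yes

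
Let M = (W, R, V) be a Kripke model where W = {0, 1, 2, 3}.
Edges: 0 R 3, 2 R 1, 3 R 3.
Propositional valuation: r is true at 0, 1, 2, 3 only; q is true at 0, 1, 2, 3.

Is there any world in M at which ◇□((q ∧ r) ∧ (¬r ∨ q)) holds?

Yes

Let φ = ◇□((q ∧ r) ∧ (¬r ∨ q)). Evaluate φ at each world:
  0 (successors {3}): φ is true.
  1 (successors ∅): φ is false.
  2 (successors {1}): φ is true.
  3 (successors {3}): φ is true.
Detail at 0 (witness):
  At 0: ◇□((q ∧ r) ∧ (¬r ∨ q)) requires □((q ∧ r) ∧ (¬r ∨ q)) at some successor in {3}.
    □((q ∧ r) ∧ (¬r ∨ q)) holds at 3, so ◇□((q ∧ r) ∧ (¬r ∨ q)) is true at 0.
      At 3: □((q ∧ r) ∧ (¬r ∨ q)) requires (q ∧ r) ∧ (¬r ∨ q) at every successor {3}.
        At 3: (q ∧ r) ∧ (¬r ∨ q) is true.
      So □((q ∧ r) ∧ (¬r ∨ q)) is true at 3.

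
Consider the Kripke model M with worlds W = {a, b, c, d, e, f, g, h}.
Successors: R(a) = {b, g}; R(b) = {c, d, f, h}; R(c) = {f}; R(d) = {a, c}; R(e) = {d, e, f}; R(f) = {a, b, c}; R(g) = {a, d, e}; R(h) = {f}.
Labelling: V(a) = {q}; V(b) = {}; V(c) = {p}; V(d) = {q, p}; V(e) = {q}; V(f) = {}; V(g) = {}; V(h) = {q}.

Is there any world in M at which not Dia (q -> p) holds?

No

Let φ = not Dia (q -> p). Evaluate φ at each world:
  a (successors {b, g}): φ is false.
  b (successors {c, d, f, h}): φ is false.
  c (successors {f}): φ is false.
  d (successors {a, c}): φ is false.
  e (successors {d, e, f}): φ is false.
  f (successors {a, b, c}): φ is false.
  g (successors {a, d, e}): φ is false.
  h (successors {f}): φ is false.
For instance, at d:
  At d: Dia (q -> p) is true, so not Dia (q -> p) is false.
    At d: Dia (q -> p) requires q -> p at some successor in {a, c}.
      q -> p holds at c, so Dia (q -> p) is true at d.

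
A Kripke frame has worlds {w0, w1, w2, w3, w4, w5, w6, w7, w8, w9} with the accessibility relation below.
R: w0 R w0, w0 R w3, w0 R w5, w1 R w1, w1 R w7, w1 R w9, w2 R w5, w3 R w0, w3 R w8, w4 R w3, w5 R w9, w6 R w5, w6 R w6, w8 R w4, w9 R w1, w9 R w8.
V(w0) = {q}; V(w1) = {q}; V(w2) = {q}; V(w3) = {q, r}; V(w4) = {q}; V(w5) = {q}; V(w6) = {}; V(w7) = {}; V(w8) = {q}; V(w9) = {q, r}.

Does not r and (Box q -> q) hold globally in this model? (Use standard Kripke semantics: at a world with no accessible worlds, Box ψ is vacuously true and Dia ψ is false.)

No

Let φ = not r and (Box q -> q). Evaluate φ at each world:
  w0 (successors {w0, w3, w5}): φ is true.
  w1 (successors {w1, w7, w9}): φ is true.
  w2 (successors {w5}): φ is true.
  w3 (successors {w0, w8}): φ is false.
  w4 (successors {w3}): φ is true.
  w5 (successors {w9}): φ is true.
  w6 (successors {w5, w6}): φ is true.
  w7 (successors ∅): φ is false.
  w8 (successors {w4}): φ is true.
  w9 (successors {w1, w8}): φ is false.
Detail at w3 (counterexample):
  At w3: not r is false, Box q -> q is true, so not r and (Box q -> q) is false.
    At w3: Box q is true, q is true, so Box q -> q is true.
      At w3: Box q requires q at every successor {w0, w8}.
        At w0: q is true.
        At w8: q is true.
      So Box q is true at w3.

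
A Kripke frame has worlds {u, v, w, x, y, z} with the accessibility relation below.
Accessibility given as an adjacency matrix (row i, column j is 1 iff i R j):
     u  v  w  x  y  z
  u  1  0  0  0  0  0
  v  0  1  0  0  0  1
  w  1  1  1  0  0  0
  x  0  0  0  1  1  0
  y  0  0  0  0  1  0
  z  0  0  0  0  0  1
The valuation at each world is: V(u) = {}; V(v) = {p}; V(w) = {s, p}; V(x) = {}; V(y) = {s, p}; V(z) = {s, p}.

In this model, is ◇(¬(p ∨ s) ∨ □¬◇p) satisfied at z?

At z: ◇(¬(p ∨ s) ∨ □¬◇p) requires ¬(p ∨ s) ∨ □¬◇p at some successor in {z}.
  At z: ¬(p ∨ s) ∨ □¬◇p is false.
So ◇(¬(p ∨ s) ∨ □¬◇p) is false at z.

No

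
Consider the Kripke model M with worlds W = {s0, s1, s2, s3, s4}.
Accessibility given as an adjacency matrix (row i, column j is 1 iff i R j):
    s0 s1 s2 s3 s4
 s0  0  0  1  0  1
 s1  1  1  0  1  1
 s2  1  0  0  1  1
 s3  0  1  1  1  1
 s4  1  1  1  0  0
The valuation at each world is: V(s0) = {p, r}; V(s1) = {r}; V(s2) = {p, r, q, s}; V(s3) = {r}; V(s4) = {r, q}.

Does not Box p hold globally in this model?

Let φ = not Box p. Evaluate φ at each world:
  s0 (successors {s2, s4}): φ is true.
  s1 (successors {s0, s1, s3, s4}): φ is true.
  s2 (successors {s0, s3, s4}): φ is true.
  s3 (successors {s1, s2, s3, s4}): φ is true.
  s4 (successors {s0, s1, s2}): φ is true.
For instance, at s2:
  At s2: Box p is false, so not Box p is true.
    At s2: Box p requires p at every successor {s0, s3, s4}.
      p fails at s3, so Box p is false at s2.

Yes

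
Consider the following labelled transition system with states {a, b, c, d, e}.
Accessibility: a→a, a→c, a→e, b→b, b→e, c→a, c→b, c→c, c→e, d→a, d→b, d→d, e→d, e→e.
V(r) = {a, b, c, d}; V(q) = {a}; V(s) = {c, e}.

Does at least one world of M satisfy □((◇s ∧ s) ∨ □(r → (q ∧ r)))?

Let φ = □((◇s ∧ s) ∨ □(r → (q ∧ r))). Evaluate φ at each world:
  a (successors {a, c, e}): φ is false.
  b (successors {b, e}): φ is false.
  c (successors {a, b, c, e}): φ is false.
  d (successors {a, b, d}): φ is false.
  e (successors {d, e}): φ is false.
For instance, at d:
  At d: □((◇s ∧ s) ∨ □(r → (q ∧ r))) requires (◇s ∧ s) ∨ □(r → (q ∧ r)) at every successor {a, b, d}.
    (◇s ∧ s) ∨ □(r → (q ∧ r)) fails at a, so □((◇s ∧ s) ∨ □(r → (q ∧ r))) is false at d.
      At a: ◇s ∧ s is false, □(r → (q ∧ r)) is false, so (◇s ∧ s) ∨ □(r → (q ∧ r)) is false.

No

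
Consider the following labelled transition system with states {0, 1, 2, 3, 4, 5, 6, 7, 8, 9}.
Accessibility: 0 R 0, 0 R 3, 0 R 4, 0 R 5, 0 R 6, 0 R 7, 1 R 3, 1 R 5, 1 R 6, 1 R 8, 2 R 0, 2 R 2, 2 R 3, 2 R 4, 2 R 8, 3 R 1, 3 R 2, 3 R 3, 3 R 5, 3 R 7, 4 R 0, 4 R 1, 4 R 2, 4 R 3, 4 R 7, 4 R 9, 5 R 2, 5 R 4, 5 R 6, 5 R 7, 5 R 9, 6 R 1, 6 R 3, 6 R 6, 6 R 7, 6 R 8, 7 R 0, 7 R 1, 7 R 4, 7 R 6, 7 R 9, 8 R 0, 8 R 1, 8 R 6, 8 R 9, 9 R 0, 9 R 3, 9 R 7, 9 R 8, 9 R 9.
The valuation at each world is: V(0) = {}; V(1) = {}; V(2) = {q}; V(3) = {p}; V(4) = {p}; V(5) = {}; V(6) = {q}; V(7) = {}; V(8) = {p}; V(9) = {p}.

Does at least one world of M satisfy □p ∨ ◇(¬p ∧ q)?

Yes

Recall that □ψ holds at a world iff ψ holds at every accessible world, and ◇ψ holds iff ψ holds at some accessible world.
Let φ = □p ∨ ◇(¬p ∧ q). Evaluate φ at each world:
  0 (successors {0, 3, 4, 5, 6, 7}): φ is true.
  1 (successors {3, 5, 6, 8}): φ is true.
  2 (successors {0, 2, 3, 4, 8}): φ is true.
  3 (successors {1, 2, 3, 5, 7}): φ is true.
  4 (successors {0, 1, 2, 3, 7, 9}): φ is true.
  5 (successors {2, 4, 6, 7, 9}): φ is true.
  6 (successors {1, 3, 6, 7, 8}): φ is true.
  7 (successors {0, 1, 4, 6, 9}): φ is true.
  8 (successors {0, 1, 6, 9}): φ is true.
  9 (successors {0, 3, 7, 8, 9}): φ is false.
Detail at 0 (witness):
  At 0: □p is false, ◇(¬p ∧ q) is true, so □p ∨ ◇(¬p ∧ q) is true.
    At 0: □p requires p at every successor {0, 3, 4, 5, 6, 7}.
      p fails at 0, so □p is false at 0.
    At 0: ◇(¬p ∧ q) requires ¬p ∧ q at some successor in {0, 3, 4, 5, 6, 7}.
      ¬p ∧ q holds at 6, so ◇(¬p ∧ q) is true at 0.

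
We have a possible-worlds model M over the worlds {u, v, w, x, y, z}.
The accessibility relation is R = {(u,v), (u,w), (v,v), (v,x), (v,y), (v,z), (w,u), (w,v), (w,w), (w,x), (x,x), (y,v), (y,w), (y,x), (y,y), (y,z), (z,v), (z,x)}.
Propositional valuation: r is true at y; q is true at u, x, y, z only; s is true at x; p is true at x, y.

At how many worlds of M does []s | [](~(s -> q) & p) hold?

Let φ = []s | [](~(s -> q) & p). Evaluate φ at each world:
  u (successors {v, w}): φ is false.
  v (successors {v, x, y, z}): φ is false.
  w (successors {u, v, w, x}): φ is false.
  x (successors {x}): φ is true.
  y (successors {v, w, x, y, z}): φ is false.
  z (successors {v, x}): φ is false.
For instance, at v:
  At v: []s is false, [](~(s -> q) & p) is false, so []s | [](~(s -> q) & p) is false.
    At v: []s requires s at every successor {v, x, y, z}.
      s fails at v, so []s is false at v.
    At v: [](~(s -> q) & p) requires ~(s -> q) & p at every successor {v, x, y, z}.
      ~(s -> q) & p fails at v, so [](~(s -> q) & p) is false at v.
Satisfying worlds: {x}

1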